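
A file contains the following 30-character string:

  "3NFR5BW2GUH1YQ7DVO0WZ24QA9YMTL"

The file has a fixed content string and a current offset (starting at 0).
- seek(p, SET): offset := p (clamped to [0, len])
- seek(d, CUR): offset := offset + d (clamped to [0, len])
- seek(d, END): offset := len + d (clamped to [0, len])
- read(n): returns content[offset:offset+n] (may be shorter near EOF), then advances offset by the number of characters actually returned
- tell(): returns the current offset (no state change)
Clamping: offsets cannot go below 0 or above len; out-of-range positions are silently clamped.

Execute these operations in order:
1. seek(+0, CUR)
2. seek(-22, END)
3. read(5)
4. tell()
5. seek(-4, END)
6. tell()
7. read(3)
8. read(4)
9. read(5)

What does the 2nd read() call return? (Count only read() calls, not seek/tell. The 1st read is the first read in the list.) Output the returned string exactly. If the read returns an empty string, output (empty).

Answer: YMT

Derivation:
After 1 (seek(+0, CUR)): offset=0
After 2 (seek(-22, END)): offset=8
After 3 (read(5)): returned 'GUH1Y', offset=13
After 4 (tell()): offset=13
After 5 (seek(-4, END)): offset=26
After 6 (tell()): offset=26
After 7 (read(3)): returned 'YMT', offset=29
After 8 (read(4)): returned 'L', offset=30
After 9 (read(5)): returned '', offset=30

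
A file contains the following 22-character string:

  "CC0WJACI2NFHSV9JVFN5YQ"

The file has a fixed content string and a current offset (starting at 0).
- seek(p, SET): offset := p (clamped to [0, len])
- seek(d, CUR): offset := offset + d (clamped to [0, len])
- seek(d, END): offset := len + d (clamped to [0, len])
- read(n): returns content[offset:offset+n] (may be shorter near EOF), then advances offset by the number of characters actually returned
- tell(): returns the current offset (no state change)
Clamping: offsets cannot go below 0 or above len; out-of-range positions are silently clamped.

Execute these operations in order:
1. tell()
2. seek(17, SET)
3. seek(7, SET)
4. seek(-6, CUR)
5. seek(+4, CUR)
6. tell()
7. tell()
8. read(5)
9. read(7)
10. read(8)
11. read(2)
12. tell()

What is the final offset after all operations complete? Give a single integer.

After 1 (tell()): offset=0
After 2 (seek(17, SET)): offset=17
After 3 (seek(7, SET)): offset=7
After 4 (seek(-6, CUR)): offset=1
After 5 (seek(+4, CUR)): offset=5
After 6 (tell()): offset=5
After 7 (tell()): offset=5
After 8 (read(5)): returned 'ACI2N', offset=10
After 9 (read(7)): returned 'FHSV9JV', offset=17
After 10 (read(8)): returned 'FN5YQ', offset=22
After 11 (read(2)): returned '', offset=22
After 12 (tell()): offset=22

Answer: 22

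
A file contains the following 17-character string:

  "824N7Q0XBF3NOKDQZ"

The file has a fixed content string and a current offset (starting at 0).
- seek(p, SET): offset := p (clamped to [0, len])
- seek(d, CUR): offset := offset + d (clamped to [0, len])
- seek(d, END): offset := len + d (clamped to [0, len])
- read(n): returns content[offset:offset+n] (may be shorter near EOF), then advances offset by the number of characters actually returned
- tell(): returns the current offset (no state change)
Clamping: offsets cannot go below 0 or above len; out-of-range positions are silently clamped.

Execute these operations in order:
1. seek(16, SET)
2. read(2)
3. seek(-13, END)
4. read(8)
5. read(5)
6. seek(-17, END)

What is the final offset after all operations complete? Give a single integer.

After 1 (seek(16, SET)): offset=16
After 2 (read(2)): returned 'Z', offset=17
After 3 (seek(-13, END)): offset=4
After 4 (read(8)): returned '7Q0XBF3N', offset=12
After 5 (read(5)): returned 'OKDQZ', offset=17
After 6 (seek(-17, END)): offset=0

Answer: 0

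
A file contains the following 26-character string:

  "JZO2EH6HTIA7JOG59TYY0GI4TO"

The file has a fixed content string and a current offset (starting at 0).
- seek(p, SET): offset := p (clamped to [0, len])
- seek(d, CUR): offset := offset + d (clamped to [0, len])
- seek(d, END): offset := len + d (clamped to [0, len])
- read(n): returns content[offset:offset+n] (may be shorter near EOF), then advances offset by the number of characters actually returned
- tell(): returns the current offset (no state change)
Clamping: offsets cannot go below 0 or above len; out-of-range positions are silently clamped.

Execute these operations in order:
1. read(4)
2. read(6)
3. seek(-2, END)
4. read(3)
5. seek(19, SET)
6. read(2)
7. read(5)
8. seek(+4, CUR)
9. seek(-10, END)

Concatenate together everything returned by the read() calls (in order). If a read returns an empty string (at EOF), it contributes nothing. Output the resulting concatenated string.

After 1 (read(4)): returned 'JZO2', offset=4
After 2 (read(6)): returned 'EH6HTI', offset=10
After 3 (seek(-2, END)): offset=24
After 4 (read(3)): returned 'TO', offset=26
After 5 (seek(19, SET)): offset=19
After 6 (read(2)): returned 'Y0', offset=21
After 7 (read(5)): returned 'GI4TO', offset=26
After 8 (seek(+4, CUR)): offset=26
After 9 (seek(-10, END)): offset=16

Answer: JZO2EH6HTITOY0GI4TO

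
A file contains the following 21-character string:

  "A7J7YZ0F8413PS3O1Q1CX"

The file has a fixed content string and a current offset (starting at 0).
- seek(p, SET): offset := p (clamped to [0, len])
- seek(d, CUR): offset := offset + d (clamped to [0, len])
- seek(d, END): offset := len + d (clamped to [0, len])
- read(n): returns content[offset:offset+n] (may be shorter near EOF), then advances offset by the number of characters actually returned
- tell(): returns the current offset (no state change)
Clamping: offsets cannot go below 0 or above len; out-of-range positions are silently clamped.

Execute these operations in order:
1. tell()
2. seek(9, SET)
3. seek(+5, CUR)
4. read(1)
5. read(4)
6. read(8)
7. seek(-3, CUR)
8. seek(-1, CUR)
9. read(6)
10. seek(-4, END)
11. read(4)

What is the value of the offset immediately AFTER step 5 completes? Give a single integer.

Answer: 19

Derivation:
After 1 (tell()): offset=0
After 2 (seek(9, SET)): offset=9
After 3 (seek(+5, CUR)): offset=14
After 4 (read(1)): returned '3', offset=15
After 5 (read(4)): returned 'O1Q1', offset=19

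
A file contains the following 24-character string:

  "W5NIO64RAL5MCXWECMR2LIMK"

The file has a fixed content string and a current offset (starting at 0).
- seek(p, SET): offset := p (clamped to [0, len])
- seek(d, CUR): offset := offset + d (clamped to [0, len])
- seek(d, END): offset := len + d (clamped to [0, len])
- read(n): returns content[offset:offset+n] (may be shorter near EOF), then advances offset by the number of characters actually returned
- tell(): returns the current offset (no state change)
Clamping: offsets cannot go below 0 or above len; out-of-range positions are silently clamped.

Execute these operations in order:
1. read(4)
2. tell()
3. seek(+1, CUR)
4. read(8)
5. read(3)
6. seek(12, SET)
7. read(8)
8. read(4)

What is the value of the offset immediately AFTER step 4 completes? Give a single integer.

After 1 (read(4)): returned 'W5NI', offset=4
After 2 (tell()): offset=4
After 3 (seek(+1, CUR)): offset=5
After 4 (read(8)): returned '64RAL5MC', offset=13

Answer: 13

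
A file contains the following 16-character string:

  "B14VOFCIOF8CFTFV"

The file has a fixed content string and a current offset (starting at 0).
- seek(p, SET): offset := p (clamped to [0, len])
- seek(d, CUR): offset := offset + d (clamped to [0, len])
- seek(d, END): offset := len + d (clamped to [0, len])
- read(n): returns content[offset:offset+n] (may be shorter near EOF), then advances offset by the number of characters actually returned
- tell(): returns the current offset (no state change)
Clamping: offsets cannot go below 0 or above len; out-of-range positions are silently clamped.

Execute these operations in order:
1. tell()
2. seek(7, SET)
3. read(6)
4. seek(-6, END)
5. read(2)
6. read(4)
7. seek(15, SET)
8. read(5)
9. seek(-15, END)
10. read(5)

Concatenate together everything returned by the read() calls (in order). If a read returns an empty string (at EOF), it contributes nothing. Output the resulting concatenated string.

After 1 (tell()): offset=0
After 2 (seek(7, SET)): offset=7
After 3 (read(6)): returned 'IOF8CF', offset=13
After 4 (seek(-6, END)): offset=10
After 5 (read(2)): returned '8C', offset=12
After 6 (read(4)): returned 'FTFV', offset=16
After 7 (seek(15, SET)): offset=15
After 8 (read(5)): returned 'V', offset=16
After 9 (seek(-15, END)): offset=1
After 10 (read(5)): returned '14VOF', offset=6

Answer: IOF8CF8CFTFVV14VOF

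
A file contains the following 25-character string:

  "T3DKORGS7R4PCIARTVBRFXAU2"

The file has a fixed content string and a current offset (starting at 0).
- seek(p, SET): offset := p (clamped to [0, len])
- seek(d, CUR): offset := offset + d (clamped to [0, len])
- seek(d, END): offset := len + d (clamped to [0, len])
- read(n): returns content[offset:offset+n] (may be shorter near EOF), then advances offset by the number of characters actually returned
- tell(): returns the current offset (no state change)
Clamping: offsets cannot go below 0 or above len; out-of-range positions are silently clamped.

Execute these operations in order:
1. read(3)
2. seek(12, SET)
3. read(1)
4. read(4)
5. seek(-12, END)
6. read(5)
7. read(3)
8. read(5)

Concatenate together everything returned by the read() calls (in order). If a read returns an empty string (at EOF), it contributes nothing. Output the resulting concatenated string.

Answer: T3DCIARTIARTVBRFXAU2

Derivation:
After 1 (read(3)): returned 'T3D', offset=3
After 2 (seek(12, SET)): offset=12
After 3 (read(1)): returned 'C', offset=13
After 4 (read(4)): returned 'IART', offset=17
After 5 (seek(-12, END)): offset=13
After 6 (read(5)): returned 'IARTV', offset=18
After 7 (read(3)): returned 'BRF', offset=21
After 8 (read(5)): returned 'XAU2', offset=25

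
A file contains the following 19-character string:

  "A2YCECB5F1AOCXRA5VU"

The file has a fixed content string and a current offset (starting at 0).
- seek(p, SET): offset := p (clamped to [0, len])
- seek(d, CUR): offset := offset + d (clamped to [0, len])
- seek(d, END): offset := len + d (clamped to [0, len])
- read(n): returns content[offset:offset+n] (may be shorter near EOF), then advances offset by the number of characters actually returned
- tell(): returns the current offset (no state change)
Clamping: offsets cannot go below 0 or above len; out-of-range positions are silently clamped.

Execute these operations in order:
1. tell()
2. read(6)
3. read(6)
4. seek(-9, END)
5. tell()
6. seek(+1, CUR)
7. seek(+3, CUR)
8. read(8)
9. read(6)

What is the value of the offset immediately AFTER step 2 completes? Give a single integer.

Answer: 6

Derivation:
After 1 (tell()): offset=0
After 2 (read(6)): returned 'A2YCEC', offset=6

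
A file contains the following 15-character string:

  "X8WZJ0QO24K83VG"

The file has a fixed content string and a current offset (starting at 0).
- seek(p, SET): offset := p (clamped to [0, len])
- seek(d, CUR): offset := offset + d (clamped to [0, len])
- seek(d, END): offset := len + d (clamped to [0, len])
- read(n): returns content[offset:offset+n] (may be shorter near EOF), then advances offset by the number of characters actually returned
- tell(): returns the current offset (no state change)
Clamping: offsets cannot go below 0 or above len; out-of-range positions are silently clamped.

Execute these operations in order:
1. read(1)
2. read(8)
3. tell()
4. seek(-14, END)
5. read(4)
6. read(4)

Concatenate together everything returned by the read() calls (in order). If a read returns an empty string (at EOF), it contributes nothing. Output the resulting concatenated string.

Answer: X8WZJ0QO28WZJ0QO2

Derivation:
After 1 (read(1)): returned 'X', offset=1
After 2 (read(8)): returned '8WZJ0QO2', offset=9
After 3 (tell()): offset=9
After 4 (seek(-14, END)): offset=1
After 5 (read(4)): returned '8WZJ', offset=5
After 6 (read(4)): returned '0QO2', offset=9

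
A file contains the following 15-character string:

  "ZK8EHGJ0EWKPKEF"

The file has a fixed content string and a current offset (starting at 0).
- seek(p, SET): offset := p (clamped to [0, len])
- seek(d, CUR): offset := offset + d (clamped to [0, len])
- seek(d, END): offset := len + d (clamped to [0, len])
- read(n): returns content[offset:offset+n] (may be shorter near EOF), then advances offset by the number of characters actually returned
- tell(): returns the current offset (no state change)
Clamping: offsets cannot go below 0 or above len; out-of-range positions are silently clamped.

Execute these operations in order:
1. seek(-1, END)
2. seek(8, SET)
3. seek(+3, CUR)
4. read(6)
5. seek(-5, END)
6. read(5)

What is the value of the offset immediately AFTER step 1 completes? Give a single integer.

After 1 (seek(-1, END)): offset=14

Answer: 14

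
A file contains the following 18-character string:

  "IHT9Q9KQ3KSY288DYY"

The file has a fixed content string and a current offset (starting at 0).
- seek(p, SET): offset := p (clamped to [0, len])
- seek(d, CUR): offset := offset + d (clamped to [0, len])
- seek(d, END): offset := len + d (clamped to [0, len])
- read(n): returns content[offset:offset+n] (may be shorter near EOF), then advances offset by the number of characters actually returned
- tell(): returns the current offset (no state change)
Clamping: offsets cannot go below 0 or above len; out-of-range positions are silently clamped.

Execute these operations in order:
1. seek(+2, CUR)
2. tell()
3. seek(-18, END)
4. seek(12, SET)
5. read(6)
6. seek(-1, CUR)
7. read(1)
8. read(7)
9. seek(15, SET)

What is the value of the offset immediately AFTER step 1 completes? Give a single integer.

After 1 (seek(+2, CUR)): offset=2

Answer: 2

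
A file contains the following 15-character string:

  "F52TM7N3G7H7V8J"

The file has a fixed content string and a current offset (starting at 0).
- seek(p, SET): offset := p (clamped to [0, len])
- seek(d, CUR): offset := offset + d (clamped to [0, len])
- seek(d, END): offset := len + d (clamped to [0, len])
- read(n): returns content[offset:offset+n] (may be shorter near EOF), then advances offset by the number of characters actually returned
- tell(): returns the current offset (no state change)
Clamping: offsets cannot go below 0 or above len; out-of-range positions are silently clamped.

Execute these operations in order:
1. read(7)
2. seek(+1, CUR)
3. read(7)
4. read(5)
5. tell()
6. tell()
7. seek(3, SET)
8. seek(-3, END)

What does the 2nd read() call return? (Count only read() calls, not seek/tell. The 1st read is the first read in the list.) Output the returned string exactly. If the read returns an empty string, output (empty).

Answer: G7H7V8J

Derivation:
After 1 (read(7)): returned 'F52TM7N', offset=7
After 2 (seek(+1, CUR)): offset=8
After 3 (read(7)): returned 'G7H7V8J', offset=15
After 4 (read(5)): returned '', offset=15
After 5 (tell()): offset=15
After 6 (tell()): offset=15
After 7 (seek(3, SET)): offset=3
After 8 (seek(-3, END)): offset=12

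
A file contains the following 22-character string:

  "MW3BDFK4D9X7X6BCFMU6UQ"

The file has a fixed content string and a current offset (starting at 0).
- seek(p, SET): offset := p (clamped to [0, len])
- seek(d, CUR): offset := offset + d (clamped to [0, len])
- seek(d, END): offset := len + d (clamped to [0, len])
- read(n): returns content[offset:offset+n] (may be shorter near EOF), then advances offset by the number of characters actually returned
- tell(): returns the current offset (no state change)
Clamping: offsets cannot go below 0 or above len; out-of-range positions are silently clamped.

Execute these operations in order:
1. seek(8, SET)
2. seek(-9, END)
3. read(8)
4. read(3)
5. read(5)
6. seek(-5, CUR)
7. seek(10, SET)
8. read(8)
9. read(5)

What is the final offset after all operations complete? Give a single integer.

After 1 (seek(8, SET)): offset=8
After 2 (seek(-9, END)): offset=13
After 3 (read(8)): returned '6BCFMU6U', offset=21
After 4 (read(3)): returned 'Q', offset=22
After 5 (read(5)): returned '', offset=22
After 6 (seek(-5, CUR)): offset=17
After 7 (seek(10, SET)): offset=10
After 8 (read(8)): returned 'X7X6BCFM', offset=18
After 9 (read(5)): returned 'U6UQ', offset=22

Answer: 22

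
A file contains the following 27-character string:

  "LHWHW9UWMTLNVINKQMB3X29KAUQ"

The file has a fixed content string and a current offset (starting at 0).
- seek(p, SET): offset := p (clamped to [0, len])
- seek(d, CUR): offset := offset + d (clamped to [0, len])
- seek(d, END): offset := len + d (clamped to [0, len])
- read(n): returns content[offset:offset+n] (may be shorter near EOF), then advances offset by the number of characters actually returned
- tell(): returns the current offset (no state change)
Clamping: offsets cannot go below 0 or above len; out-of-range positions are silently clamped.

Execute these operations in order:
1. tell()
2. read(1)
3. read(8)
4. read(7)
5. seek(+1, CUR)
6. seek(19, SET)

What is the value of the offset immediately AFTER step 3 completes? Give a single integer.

Answer: 9

Derivation:
After 1 (tell()): offset=0
After 2 (read(1)): returned 'L', offset=1
After 3 (read(8)): returned 'HWHW9UWM', offset=9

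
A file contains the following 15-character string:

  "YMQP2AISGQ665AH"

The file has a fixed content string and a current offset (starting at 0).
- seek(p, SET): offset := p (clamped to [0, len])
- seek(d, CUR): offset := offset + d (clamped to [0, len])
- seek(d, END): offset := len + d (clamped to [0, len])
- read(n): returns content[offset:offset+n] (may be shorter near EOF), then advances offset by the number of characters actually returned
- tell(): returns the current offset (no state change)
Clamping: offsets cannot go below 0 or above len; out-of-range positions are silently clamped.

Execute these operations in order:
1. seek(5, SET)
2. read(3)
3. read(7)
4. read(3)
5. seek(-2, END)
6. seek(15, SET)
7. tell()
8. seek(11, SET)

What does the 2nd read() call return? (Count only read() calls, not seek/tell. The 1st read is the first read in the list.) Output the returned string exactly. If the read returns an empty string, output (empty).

Answer: GQ665AH

Derivation:
After 1 (seek(5, SET)): offset=5
After 2 (read(3)): returned 'AIS', offset=8
After 3 (read(7)): returned 'GQ665AH', offset=15
After 4 (read(3)): returned '', offset=15
After 5 (seek(-2, END)): offset=13
After 6 (seek(15, SET)): offset=15
After 7 (tell()): offset=15
After 8 (seek(11, SET)): offset=11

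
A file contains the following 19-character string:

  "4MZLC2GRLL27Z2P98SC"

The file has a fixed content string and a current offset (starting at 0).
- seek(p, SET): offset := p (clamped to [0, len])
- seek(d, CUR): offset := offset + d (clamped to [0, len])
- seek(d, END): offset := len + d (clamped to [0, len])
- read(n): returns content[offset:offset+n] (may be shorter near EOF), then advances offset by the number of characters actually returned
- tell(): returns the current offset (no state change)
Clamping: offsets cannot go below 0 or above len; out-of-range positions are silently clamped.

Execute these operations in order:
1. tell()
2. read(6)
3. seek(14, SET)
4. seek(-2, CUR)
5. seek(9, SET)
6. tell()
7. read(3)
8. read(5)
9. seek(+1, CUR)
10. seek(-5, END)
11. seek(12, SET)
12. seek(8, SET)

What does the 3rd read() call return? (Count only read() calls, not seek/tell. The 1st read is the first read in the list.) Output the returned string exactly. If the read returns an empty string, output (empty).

After 1 (tell()): offset=0
After 2 (read(6)): returned '4MZLC2', offset=6
After 3 (seek(14, SET)): offset=14
After 4 (seek(-2, CUR)): offset=12
After 5 (seek(9, SET)): offset=9
After 6 (tell()): offset=9
After 7 (read(3)): returned 'L27', offset=12
After 8 (read(5)): returned 'Z2P98', offset=17
After 9 (seek(+1, CUR)): offset=18
After 10 (seek(-5, END)): offset=14
After 11 (seek(12, SET)): offset=12
After 12 (seek(8, SET)): offset=8

Answer: Z2P98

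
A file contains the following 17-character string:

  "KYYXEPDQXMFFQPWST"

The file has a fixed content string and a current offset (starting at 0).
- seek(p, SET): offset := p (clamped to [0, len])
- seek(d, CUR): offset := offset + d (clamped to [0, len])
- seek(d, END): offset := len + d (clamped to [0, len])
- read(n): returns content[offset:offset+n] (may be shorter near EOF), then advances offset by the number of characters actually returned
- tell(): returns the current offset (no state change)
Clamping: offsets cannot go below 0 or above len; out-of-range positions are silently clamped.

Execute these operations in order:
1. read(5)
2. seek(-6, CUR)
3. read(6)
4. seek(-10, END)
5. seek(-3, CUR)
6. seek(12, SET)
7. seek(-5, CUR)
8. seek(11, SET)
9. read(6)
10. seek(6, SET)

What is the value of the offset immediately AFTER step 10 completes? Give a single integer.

Answer: 6

Derivation:
After 1 (read(5)): returned 'KYYXE', offset=5
After 2 (seek(-6, CUR)): offset=0
After 3 (read(6)): returned 'KYYXEP', offset=6
After 4 (seek(-10, END)): offset=7
After 5 (seek(-3, CUR)): offset=4
After 6 (seek(12, SET)): offset=12
After 7 (seek(-5, CUR)): offset=7
After 8 (seek(11, SET)): offset=11
After 9 (read(6)): returned 'FQPWST', offset=17
After 10 (seek(6, SET)): offset=6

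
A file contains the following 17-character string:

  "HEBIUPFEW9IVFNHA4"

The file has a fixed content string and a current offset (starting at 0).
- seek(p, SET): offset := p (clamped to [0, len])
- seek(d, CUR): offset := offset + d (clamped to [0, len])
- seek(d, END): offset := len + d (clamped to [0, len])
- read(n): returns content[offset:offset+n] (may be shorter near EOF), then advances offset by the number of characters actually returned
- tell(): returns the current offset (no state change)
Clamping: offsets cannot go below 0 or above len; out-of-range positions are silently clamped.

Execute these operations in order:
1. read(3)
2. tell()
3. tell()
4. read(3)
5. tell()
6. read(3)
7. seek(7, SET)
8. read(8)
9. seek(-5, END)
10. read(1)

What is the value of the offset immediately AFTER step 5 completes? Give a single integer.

After 1 (read(3)): returned 'HEB', offset=3
After 2 (tell()): offset=3
After 3 (tell()): offset=3
After 4 (read(3)): returned 'IUP', offset=6
After 5 (tell()): offset=6

Answer: 6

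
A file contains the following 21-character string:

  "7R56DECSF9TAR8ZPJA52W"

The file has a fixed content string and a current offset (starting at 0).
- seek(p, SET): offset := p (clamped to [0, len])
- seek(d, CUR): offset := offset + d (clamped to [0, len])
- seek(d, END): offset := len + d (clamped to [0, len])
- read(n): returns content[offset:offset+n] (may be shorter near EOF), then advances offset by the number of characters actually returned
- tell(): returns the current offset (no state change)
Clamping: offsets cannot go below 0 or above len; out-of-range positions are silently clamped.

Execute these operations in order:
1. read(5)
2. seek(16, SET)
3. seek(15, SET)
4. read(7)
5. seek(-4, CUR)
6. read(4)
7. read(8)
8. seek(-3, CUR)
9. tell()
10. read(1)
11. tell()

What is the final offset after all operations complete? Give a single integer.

Answer: 19

Derivation:
After 1 (read(5)): returned '7R56D', offset=5
After 2 (seek(16, SET)): offset=16
After 3 (seek(15, SET)): offset=15
After 4 (read(7)): returned 'PJA52W', offset=21
After 5 (seek(-4, CUR)): offset=17
After 6 (read(4)): returned 'A52W', offset=21
After 7 (read(8)): returned '', offset=21
After 8 (seek(-3, CUR)): offset=18
After 9 (tell()): offset=18
After 10 (read(1)): returned '5', offset=19
After 11 (tell()): offset=19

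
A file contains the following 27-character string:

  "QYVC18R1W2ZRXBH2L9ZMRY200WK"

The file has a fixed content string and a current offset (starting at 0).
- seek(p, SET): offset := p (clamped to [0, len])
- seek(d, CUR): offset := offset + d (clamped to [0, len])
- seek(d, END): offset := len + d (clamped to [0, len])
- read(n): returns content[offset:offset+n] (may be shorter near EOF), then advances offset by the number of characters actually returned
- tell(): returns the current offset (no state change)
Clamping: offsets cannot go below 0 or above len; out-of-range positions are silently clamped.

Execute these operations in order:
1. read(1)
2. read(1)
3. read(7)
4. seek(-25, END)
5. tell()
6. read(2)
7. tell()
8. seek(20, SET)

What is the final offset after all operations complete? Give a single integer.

Answer: 20

Derivation:
After 1 (read(1)): returned 'Q', offset=1
After 2 (read(1)): returned 'Y', offset=2
After 3 (read(7)): returned 'VC18R1W', offset=9
After 4 (seek(-25, END)): offset=2
After 5 (tell()): offset=2
After 6 (read(2)): returned 'VC', offset=4
After 7 (tell()): offset=4
After 8 (seek(20, SET)): offset=20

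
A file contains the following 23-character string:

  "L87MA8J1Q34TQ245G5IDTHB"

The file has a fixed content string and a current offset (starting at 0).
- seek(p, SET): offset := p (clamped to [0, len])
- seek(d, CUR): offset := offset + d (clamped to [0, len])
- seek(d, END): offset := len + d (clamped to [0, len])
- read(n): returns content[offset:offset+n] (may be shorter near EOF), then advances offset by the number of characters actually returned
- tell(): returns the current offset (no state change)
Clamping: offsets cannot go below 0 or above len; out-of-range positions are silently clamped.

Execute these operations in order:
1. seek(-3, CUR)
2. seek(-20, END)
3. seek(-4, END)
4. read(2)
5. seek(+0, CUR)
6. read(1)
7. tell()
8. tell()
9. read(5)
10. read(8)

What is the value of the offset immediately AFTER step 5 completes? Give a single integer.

Answer: 21

Derivation:
After 1 (seek(-3, CUR)): offset=0
After 2 (seek(-20, END)): offset=3
After 3 (seek(-4, END)): offset=19
After 4 (read(2)): returned 'DT', offset=21
After 5 (seek(+0, CUR)): offset=21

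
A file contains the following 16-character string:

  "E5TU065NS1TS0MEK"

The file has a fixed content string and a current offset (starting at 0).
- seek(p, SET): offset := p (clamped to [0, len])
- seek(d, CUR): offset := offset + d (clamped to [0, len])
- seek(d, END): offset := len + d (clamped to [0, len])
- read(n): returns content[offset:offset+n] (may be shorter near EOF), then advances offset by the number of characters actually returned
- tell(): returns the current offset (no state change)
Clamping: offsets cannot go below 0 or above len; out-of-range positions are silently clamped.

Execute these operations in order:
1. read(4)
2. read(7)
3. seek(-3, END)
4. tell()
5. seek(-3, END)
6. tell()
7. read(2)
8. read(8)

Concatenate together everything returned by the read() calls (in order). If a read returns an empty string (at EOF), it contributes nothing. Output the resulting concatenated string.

After 1 (read(4)): returned 'E5TU', offset=4
After 2 (read(7)): returned '065NS1T', offset=11
After 3 (seek(-3, END)): offset=13
After 4 (tell()): offset=13
After 5 (seek(-3, END)): offset=13
After 6 (tell()): offset=13
After 7 (read(2)): returned 'ME', offset=15
After 8 (read(8)): returned 'K', offset=16

Answer: E5TU065NS1TMEK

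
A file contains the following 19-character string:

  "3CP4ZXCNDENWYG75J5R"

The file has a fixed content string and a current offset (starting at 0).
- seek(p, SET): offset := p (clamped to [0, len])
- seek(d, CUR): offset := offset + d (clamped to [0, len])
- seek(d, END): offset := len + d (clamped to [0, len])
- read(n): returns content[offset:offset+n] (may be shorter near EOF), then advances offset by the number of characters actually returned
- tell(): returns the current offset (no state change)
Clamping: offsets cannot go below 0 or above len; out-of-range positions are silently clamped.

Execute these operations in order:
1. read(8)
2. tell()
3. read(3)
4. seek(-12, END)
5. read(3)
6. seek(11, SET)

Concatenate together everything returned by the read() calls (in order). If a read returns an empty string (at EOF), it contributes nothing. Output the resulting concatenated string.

Answer: 3CP4ZXCNDENNDE

Derivation:
After 1 (read(8)): returned '3CP4ZXCN', offset=8
After 2 (tell()): offset=8
After 3 (read(3)): returned 'DEN', offset=11
After 4 (seek(-12, END)): offset=7
After 5 (read(3)): returned 'NDE', offset=10
After 6 (seek(11, SET)): offset=11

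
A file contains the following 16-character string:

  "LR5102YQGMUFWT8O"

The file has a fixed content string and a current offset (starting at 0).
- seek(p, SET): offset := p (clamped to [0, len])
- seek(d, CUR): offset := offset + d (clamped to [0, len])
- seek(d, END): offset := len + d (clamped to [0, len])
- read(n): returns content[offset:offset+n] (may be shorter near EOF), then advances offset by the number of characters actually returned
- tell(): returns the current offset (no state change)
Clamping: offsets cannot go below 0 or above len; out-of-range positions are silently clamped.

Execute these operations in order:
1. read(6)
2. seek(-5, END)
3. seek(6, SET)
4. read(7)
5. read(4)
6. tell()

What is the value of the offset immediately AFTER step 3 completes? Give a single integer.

After 1 (read(6)): returned 'LR5102', offset=6
After 2 (seek(-5, END)): offset=11
After 3 (seek(6, SET)): offset=6

Answer: 6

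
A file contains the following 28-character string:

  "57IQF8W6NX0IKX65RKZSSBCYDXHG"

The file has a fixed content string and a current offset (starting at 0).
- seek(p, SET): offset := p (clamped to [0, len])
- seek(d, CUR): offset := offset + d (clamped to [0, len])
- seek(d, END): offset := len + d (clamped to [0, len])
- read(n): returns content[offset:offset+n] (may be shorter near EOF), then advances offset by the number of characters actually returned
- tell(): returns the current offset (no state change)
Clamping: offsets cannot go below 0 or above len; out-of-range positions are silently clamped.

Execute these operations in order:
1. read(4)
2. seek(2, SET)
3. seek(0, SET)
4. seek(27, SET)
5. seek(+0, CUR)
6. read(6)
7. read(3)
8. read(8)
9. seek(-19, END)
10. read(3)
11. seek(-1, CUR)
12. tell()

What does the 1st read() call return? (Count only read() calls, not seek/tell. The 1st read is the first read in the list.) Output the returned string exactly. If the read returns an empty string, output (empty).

Answer: 57IQ

Derivation:
After 1 (read(4)): returned '57IQ', offset=4
After 2 (seek(2, SET)): offset=2
After 3 (seek(0, SET)): offset=0
After 4 (seek(27, SET)): offset=27
After 5 (seek(+0, CUR)): offset=27
After 6 (read(6)): returned 'G', offset=28
After 7 (read(3)): returned '', offset=28
After 8 (read(8)): returned '', offset=28
After 9 (seek(-19, END)): offset=9
After 10 (read(3)): returned 'X0I', offset=12
After 11 (seek(-1, CUR)): offset=11
After 12 (tell()): offset=11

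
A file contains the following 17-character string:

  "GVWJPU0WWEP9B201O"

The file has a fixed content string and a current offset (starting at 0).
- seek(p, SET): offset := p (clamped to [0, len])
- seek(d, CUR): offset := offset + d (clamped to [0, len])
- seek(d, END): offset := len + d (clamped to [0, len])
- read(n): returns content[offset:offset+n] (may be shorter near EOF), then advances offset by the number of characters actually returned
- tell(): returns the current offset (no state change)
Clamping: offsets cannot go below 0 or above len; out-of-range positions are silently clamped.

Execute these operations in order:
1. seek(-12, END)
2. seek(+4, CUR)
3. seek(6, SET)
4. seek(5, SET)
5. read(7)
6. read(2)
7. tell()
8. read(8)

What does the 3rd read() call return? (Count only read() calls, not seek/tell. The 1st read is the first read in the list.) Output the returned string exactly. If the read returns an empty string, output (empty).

After 1 (seek(-12, END)): offset=5
After 2 (seek(+4, CUR)): offset=9
After 3 (seek(6, SET)): offset=6
After 4 (seek(5, SET)): offset=5
After 5 (read(7)): returned 'U0WWEP9', offset=12
After 6 (read(2)): returned 'B2', offset=14
After 7 (tell()): offset=14
After 8 (read(8)): returned '01O', offset=17

Answer: 01O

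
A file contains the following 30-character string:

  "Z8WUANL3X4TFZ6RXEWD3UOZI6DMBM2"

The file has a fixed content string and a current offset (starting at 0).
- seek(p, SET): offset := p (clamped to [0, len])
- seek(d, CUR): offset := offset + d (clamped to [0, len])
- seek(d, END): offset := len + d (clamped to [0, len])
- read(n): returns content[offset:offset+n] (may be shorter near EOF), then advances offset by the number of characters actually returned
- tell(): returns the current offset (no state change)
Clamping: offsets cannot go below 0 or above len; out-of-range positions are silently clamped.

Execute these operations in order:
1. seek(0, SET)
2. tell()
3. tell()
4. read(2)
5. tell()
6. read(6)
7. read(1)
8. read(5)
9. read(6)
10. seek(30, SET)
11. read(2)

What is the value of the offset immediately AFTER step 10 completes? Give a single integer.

After 1 (seek(0, SET)): offset=0
After 2 (tell()): offset=0
After 3 (tell()): offset=0
After 4 (read(2)): returned 'Z8', offset=2
After 5 (tell()): offset=2
After 6 (read(6)): returned 'WUANL3', offset=8
After 7 (read(1)): returned 'X', offset=9
After 8 (read(5)): returned '4TFZ6', offset=14
After 9 (read(6)): returned 'RXEWD3', offset=20
After 10 (seek(30, SET)): offset=30

Answer: 30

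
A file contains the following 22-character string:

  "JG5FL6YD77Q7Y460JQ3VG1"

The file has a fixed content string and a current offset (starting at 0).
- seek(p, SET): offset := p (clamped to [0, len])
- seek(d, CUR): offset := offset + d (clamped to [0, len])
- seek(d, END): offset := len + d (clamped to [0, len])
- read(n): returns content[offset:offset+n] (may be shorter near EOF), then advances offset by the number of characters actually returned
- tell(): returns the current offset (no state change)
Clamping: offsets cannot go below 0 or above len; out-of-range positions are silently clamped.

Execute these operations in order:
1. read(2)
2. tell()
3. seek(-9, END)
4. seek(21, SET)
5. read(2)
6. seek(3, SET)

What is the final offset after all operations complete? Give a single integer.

Answer: 3

Derivation:
After 1 (read(2)): returned 'JG', offset=2
After 2 (tell()): offset=2
After 3 (seek(-9, END)): offset=13
After 4 (seek(21, SET)): offset=21
After 5 (read(2)): returned '1', offset=22
After 6 (seek(3, SET)): offset=3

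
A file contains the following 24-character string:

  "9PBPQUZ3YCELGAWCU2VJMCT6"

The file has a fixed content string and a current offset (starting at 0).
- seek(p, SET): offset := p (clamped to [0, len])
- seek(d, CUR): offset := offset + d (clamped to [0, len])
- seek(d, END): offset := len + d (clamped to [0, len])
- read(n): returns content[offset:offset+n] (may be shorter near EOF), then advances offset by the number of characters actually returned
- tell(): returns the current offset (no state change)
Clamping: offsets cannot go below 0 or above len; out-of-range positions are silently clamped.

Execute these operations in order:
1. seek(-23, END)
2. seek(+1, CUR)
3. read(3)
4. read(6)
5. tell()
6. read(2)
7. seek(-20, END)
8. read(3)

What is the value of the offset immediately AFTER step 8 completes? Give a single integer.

After 1 (seek(-23, END)): offset=1
After 2 (seek(+1, CUR)): offset=2
After 3 (read(3)): returned 'BPQ', offset=5
After 4 (read(6)): returned 'UZ3YCE', offset=11
After 5 (tell()): offset=11
After 6 (read(2)): returned 'LG', offset=13
After 7 (seek(-20, END)): offset=4
After 8 (read(3)): returned 'QUZ', offset=7

Answer: 7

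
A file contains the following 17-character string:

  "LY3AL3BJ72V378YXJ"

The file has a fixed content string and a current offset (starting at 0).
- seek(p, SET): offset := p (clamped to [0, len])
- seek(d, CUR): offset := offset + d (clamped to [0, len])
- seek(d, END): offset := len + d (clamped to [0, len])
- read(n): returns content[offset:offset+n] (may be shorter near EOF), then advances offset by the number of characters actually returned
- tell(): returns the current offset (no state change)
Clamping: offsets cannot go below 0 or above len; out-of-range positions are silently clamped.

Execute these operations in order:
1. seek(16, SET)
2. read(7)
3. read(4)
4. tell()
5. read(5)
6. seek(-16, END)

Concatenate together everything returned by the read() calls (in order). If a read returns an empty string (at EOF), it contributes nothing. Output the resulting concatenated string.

Answer: J

Derivation:
After 1 (seek(16, SET)): offset=16
After 2 (read(7)): returned 'J', offset=17
After 3 (read(4)): returned '', offset=17
After 4 (tell()): offset=17
After 5 (read(5)): returned '', offset=17
After 6 (seek(-16, END)): offset=1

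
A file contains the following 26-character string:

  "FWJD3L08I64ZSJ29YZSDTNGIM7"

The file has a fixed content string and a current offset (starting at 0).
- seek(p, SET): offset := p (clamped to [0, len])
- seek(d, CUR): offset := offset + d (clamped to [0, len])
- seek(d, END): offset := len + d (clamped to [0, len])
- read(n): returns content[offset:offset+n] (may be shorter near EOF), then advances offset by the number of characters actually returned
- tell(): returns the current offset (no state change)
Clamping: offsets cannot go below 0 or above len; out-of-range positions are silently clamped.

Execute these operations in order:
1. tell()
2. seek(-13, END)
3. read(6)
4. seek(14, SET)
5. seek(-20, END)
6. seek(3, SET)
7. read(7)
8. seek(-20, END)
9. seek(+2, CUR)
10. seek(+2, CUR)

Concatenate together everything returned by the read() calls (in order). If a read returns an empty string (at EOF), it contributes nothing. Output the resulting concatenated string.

Answer: J29YZSD3L08I6

Derivation:
After 1 (tell()): offset=0
After 2 (seek(-13, END)): offset=13
After 3 (read(6)): returned 'J29YZS', offset=19
After 4 (seek(14, SET)): offset=14
After 5 (seek(-20, END)): offset=6
After 6 (seek(3, SET)): offset=3
After 7 (read(7)): returned 'D3L08I6', offset=10
After 8 (seek(-20, END)): offset=6
After 9 (seek(+2, CUR)): offset=8
After 10 (seek(+2, CUR)): offset=10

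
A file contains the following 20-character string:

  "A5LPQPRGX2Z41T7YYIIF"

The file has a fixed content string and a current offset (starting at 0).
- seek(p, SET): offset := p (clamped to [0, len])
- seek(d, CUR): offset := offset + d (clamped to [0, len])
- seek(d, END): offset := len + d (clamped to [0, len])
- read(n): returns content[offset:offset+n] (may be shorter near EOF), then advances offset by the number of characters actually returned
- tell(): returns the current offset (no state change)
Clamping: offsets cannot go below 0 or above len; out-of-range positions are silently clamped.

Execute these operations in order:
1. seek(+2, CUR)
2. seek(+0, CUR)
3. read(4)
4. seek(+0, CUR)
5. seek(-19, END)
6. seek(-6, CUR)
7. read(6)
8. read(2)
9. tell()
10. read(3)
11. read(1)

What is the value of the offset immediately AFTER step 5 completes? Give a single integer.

After 1 (seek(+2, CUR)): offset=2
After 2 (seek(+0, CUR)): offset=2
After 3 (read(4)): returned 'LPQP', offset=6
After 4 (seek(+0, CUR)): offset=6
After 5 (seek(-19, END)): offset=1

Answer: 1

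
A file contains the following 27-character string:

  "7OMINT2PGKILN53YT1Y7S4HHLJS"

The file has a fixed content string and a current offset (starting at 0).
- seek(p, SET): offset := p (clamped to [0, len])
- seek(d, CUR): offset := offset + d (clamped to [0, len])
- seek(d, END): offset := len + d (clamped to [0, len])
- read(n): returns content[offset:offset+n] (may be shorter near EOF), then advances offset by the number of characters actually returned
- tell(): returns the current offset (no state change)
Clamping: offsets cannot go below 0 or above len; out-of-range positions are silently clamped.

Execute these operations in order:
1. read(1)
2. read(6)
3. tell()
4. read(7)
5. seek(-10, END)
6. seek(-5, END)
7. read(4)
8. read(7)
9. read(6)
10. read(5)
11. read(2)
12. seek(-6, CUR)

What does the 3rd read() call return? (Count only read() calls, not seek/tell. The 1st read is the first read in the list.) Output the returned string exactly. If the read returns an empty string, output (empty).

Answer: PGKILN5

Derivation:
After 1 (read(1)): returned '7', offset=1
After 2 (read(6)): returned 'OMINT2', offset=7
After 3 (tell()): offset=7
After 4 (read(7)): returned 'PGKILN5', offset=14
After 5 (seek(-10, END)): offset=17
After 6 (seek(-5, END)): offset=22
After 7 (read(4)): returned 'HHLJ', offset=26
After 8 (read(7)): returned 'S', offset=27
After 9 (read(6)): returned '', offset=27
After 10 (read(5)): returned '', offset=27
After 11 (read(2)): returned '', offset=27
After 12 (seek(-6, CUR)): offset=21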